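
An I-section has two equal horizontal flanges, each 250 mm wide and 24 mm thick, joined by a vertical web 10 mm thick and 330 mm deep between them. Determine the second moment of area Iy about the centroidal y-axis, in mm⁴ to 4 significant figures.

Split into non-overlapping primitives; take the origin at the lower-left of the bounding box.
Bottom flange: 250 × 24, A = 6 000 mm², x = 125 mm, Ī = 31 250 000 mm⁴.
Web: 10 × 330, A = 3 300 mm², x = 125 mm, Ī = 27 500 mm⁴.
Top flange: 250 × 24, A = 6 000 mm², x = 125 mm, Ī = 31 250 000 mm⁴.
By symmetry the centroid is at mid-width, x̄ = 125 mm.
All pieces are centred on the centroidal y-axis, so I = ΣĪ = 62 527 500 mm⁴.

Iy ≈ 6.253 × 10⁷ mm⁴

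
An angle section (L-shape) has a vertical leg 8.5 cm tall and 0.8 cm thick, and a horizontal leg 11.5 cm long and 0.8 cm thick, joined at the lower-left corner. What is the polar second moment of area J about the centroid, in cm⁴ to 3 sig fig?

J ≈ 305 cm⁴

Decompose the section into non-overlapping parts with the origin at the bottom-left of its bounding rectangle.
Vertical leg: 0.8 × 8.5, A = 6.8 cm², y = 4.25 cm, Ī = 40.942 cm⁴.
Horizontal leg (remainder): 10.7 × 0.8, A = 8.56 cm², y = 0.4 cm, Ī = 0.45653 cm⁴.
Centroid: ȳ = ΣA·y / ΣA = 2.1044 cm.
Transfer each piece to the centroidal x-axis using Ī + A·d² with d = y − 2.1044:
  vertical leg: d = 2.1456 cm → contributes +72.245 cm⁴
  horizontal leg (remainder): d = -1.7044 cm → contributes +25.324 cm⁴
Total I = 97.569 cm⁴.
For the y-axis: x̄ = 3.6044 cm.
Repeating about the centroidal y-axis gives I_y = 207.33 cm⁴.
Polar second moment: J = I_x + I_y = 304.89 cm⁴.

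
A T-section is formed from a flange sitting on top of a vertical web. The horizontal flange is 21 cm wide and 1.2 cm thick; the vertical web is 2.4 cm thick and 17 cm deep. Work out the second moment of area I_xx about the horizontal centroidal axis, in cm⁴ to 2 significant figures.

I_xx ≈ 2300 cm⁴

Decompose the section into non-overlapping parts with the origin at the bottom-left of its bounding rectangle.
Flange: 21 × 1.2, A = 25.2 cm², y = 17.6 cm, Ī = 3.024 cm⁴.
Web: 2.4 × 17, A = 40.8 cm², y = 8.5 cm, Ī = 982.6 cm⁴.
Centroid: ȳ = ΣA·y / ΣA = 11.97 cm.
Transfer each piece to the horizontal centroidal axis using Ī + A·d² with d = y − 11.97:
  flange: d = 5.625 cm → contributes +800.5 cm⁴
  web: d = -3.475 cm → contributes +1 475 cm⁴
Total I = 2 276 cm⁴.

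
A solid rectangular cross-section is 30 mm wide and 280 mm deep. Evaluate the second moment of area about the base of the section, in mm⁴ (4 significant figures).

The section: 30 × 280, A = 8 400 mm², y = 140 mm, Ī = 54 880 000 mm⁴.
Transfer it to the base of the section using Ī + A·d² with d = y − 0:
  the section: d = 140 mm → contributes +219 520 000 mm⁴
Total I = 219 520 000 mm⁴.

I_base ≈ 2.195 × 10⁸ mm⁴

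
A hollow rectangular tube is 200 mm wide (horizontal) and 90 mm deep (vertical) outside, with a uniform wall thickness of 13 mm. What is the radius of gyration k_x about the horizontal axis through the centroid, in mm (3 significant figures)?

Split into non-overlapping primitives; take the origin at the lower-left of the bounding box.
Outer rectangle: 200 × 90, A = 18 000 mm², y = 45 mm, Ī = 12 150 000 mm⁴.
Inner void (subtracted): 174 × 64, A = 11 136 mm², y = 45 mm, Ī = 3 801 088 mm⁴.
By symmetry the centroid is at mid-height, ȳ = 45 mm.
All pieces are centred on the horizontal axis through the centroid, so I = ΣĪ (holes subtracted) = 8 348 912 mm⁴.
Radius of gyration: k = √(I/A) = √(8 348 912 / 6 864) = 34.876 mm.

k_x ≈ 34.9 mm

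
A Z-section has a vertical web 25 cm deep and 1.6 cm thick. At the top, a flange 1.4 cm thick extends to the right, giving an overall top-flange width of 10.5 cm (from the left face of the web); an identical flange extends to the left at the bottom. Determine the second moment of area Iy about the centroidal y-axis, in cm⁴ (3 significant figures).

Iy ≈ 860 cm⁴

Decompose the section into non-overlapping parts with the origin at the bottom-left of its bounding rectangle.
Web: 1.6 × 25, A = 40 cm², x = 9.7 cm, Ī = 8.5333 cm⁴.
Top flange (beyond web): 8.9 × 1.4, A = 12.46 cm², x = 14.95 cm, Ī = 82.246 cm⁴.
Bottom flange (beyond web): 8.9 × 1.4, A = 12.46 cm², x = 4.45 cm, Ī = 82.246 cm⁴.
Centroid: x̄ = ΣA·x / ΣA = 9.7 cm.
Transfer each piece to the centroidal y-axis using Ī + A·d² with d = x − 9.7:
  web: d = 0 cm → contributes +8.5333 cm⁴
  top flange (beyond web): d = 5.25 cm → contributes +425.68 cm⁴
  bottom flange (beyond web): d = -5.25 cm → contributes +425.68 cm⁴
Total I = 859.88 cm⁴.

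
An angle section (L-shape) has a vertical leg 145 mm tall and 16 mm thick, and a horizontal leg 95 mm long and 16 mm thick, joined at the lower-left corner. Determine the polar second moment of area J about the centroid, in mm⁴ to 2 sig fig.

J ≈ 1.0 × 10⁷ mm⁴

Treat the section as a set of non-overlapping primitives; coordinates are from the bounding-box lower-left.
Vertical leg: 16 × 145, A = 2 320 mm², y = 72.5 mm, Ī = 4 064 833 mm⁴.
Horizontal leg (remainder): 79 × 16, A = 1 264 mm², y = 8 mm, Ī = 26 965 mm⁴.
Centroid: ȳ = ΣA·y / ΣA = 49.75 mm.
Transfer each piece to the centroidal x-axis using Ī + A·d² with d = y − 49.75:
  vertical leg: d = 22.75 mm → contributes +5 265 343 mm⁴
  horizontal leg (remainder): d = -41.75 mm → contributes +2 230 432 mm⁴
Total I = 7 495 775 mm⁴.
For the y-axis: x̄ = 24.75 mm.
Repeating about the centroidal y-axis gives I_y = 2 552 975 mm⁴.
Polar second moment: J = I_x + I_y = 10 048 749 mm⁴.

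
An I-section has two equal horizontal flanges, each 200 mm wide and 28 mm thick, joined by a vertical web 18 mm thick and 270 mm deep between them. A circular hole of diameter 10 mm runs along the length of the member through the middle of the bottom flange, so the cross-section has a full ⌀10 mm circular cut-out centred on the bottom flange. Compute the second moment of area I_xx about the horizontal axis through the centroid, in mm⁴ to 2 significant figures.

Break the section into simple shapes (no overlaps), measuring from the bottom-left corner of the bounding box.
Bottom flange: 200 × 28, A = 5 600 mm², y = 14 mm, Ī = 365 867 mm⁴.
Web: 18 × 270, A = 4 860 mm², y = 163 mm, Ī = 29 524 500 mm⁴.
Top flange: 200 × 28, A = 5 600 mm², y = 312 mm, Ī = 365 867 mm⁴.
Hole (subtracted): ⌀10, A = 78.54 mm², y = 14 mm, Ī = 490.9 mm⁴.
Centroid: ȳ = ΣA·y / ΣA = 163.7 mm.
Transfer each piece to the horizontal axis through the centroid using Ī + A·d² with d = y − 163.7:
  bottom flange: d = -149.7 mm → contributes +125 916 449 mm⁴
  web: d = -0.7323 mm → contributes +29 527 106 mm⁴
  top flange: d = 148.3 mm → contributes +123 472 490 mm⁴
  hole: d = -149.7 mm → contributes −1 761 334 mm⁴
Total I = 277 154 711 mm⁴.

I_xx ≈ 2.8 × 10⁸ mm⁴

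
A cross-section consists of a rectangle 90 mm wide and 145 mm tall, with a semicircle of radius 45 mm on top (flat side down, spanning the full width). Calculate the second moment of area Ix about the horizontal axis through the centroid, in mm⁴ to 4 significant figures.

Ix ≈ 4.477 × 10⁷ mm⁴

Treat the section as a set of non-overlapping primitives; coordinates are from the bounding-box lower-left.
Rectangular body: 90 × 145, A = 13 050 mm², y = 72.5 mm, Ī = 22 864 688 mm⁴.
Semicircular cap: semicircle r = 45, A = 3180.86 mm², y = 164.099 mm, Ī = 450 072 mm⁴.
Centroid: ȳ = ΣA·y / ΣA = 90.4511 mm.
Transfer each piece to the horizontal axis through the centroid using Ī + A·d² with d = y − 90.4511:
  rectangular body: d = -17.9511 mm → contributes +27 069 966 mm⁴
  semicircular cap: d = 73.6475 mm → contributes +17 702 902 mm⁴
Total I = 44 772 867 mm⁴.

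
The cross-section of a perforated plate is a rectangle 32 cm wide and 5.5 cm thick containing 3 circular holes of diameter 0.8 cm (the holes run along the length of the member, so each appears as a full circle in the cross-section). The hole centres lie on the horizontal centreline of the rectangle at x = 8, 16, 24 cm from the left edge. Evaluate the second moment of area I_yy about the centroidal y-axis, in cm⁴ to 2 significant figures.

I_yy ≈ 1.5 × 10⁴ cm⁴

Break the section into simple shapes (no overlaps), measuring from the bottom-left corner of the bounding box.
Plate: 32 × 5.5, A = 176 cm², x = 16 cm, Ī = 15 019 cm⁴.
Hole 1 (subtracted): ⌀0.8, A = 0.5027 cm², x = 8 cm, Ī = 0.02011 cm⁴.
Hole 2 (subtracted): ⌀0.8, A = 0.5027 cm², x = 16 cm, Ī = 0.02011 cm⁴.
Hole 3 (subtracted): ⌀0.8, A = 0.5027 cm², x = 24 cm, Ī = 0.02011 cm⁴.
By symmetry the centroid is at mid-width, x̄ = 16 cm.
Transfer each piece to the centroidal y-axis using Ī + A·d² with d = x − 16:
  plate: d = 0 cm → contributes +15 019 cm⁴
  hole 1: d = -8 cm → contributes −32.19 cm⁴
  hole 2: d = 0 cm → contributes −0.02011 cm⁴
  hole 3: d = 8 cm → contributes −32.19 cm⁴
Total I = 14 954 cm⁴.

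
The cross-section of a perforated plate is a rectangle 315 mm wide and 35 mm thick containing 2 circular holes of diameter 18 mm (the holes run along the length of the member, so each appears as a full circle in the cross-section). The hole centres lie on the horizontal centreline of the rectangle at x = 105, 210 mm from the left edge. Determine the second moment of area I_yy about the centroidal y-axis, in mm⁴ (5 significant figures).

I_yy ≈ 8.9750 × 10⁷ mm⁴

Decompose the section into non-overlapping parts with the origin at the bottom-left of its bounding rectangle.
Plate: 315 × 35, A = 11 025 mm², x = 157.5 mm, Ī = 91 162 969 mm⁴.
Hole 1 (subtracted): ⌀18, A = 254.469 mm², x = 105 mm, Ī = 5152.997 mm⁴.
Hole 2 (subtracted): ⌀18, A = 254.469 mm², x = 210 mm, Ī = 5152.997 mm⁴.
By symmetry the centroid is at mid-width, x̄ = 157.5 mm.
Transfer each piece to the centroidal y-axis using Ī + A·d² with d = x − 157.5:
  plate: d = 0 mm → contributes +91 162 969 mm⁴
  hole 1: d = -52.5 mm → contributes −706533.2 mm⁴
  hole 2: d = 52.5 mm → contributes −706533.2 mm⁴
Total I = 89 749 902 mm⁴.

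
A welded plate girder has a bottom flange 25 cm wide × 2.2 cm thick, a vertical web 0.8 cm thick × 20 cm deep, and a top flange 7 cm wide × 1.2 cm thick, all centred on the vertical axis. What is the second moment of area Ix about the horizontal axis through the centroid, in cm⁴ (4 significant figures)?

Decompose the section into non-overlapping parts with the origin at the bottom-left of its bounding rectangle.
Bottom plate: 25 × 2.2, A = 55 cm², y = 1.1 cm, Ī = 22.1833 cm⁴.
Web plate: 0.8 × 20, A = 16 cm², y = 12.2 cm, Ī = 533.333 cm⁴.
Top plate: 7 × 1.2, A = 8.4 cm², y = 22.8 cm, Ī = 1.008 cm⁴.
Centroid: ȳ = ΣA·y / ΣA = 5.63249 cm.
Transfer each piece to the horizontal axis through the centroid using Ī + A·d² with d = y − 5.63249:
  bottom plate: d = -4.53249 cm → contributes +1152.08 cm⁴
  web plate: d = 6.56751 cm → contributes +1223.45 cm⁴
  top plate: d = 17.1675 cm → contributes +2476.68 cm⁴
Total I = 4852.21 cm⁴.

Ix ≈ 4852 cm⁴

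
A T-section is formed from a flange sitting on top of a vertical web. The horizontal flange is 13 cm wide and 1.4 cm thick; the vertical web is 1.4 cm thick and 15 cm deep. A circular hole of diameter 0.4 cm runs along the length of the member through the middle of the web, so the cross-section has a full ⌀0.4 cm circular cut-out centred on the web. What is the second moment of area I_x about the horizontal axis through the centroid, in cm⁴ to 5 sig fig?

I_x ≈ 1050.5 cm⁴

Decompose the section into non-overlapping parts with the origin at the bottom-left of its bounding rectangle.
Flange: 13 × 1.4, A = 18.2 cm², y = 15.7 cm, Ī = 2.972667 cm⁴.
Web: 1.4 × 15, A = 21 cm², y = 7.5 cm, Ī = 393.75 cm⁴.
Hole (subtracted): ⌀0.4, A = 0.1256637 cm², y = 7.5 cm, Ī = 0.001256637 cm⁴.
Centroid: ȳ = ΣA·y / ΣA = 11.31939 cm.
Transfer each piece to the horizontal axis through the centroid using Ī + A·d² with d = y − 11.31939:
  flange: d = 4.380613 cm → contributes +352.2265 cm⁴
  web: d = -3.819387 cm → contributes +700.092 cm⁴
  hole: d = -3.819387 cm → contributes −1.834403 cm⁴
Total I = 1050.484 cm⁴.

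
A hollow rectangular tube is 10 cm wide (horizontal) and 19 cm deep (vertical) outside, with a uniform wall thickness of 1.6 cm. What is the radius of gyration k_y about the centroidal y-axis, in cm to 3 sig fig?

k_y ≈ 3.76 cm

Split into non-overlapping primitives; take the origin at the lower-left of the bounding box.
Outer rectangle: 10 × 19, A = 190 cm², x = 5 cm, Ī = 1583.3 cm⁴.
Inner void (subtracted): 6.8 × 15.8, A = 107.44 cm², x = 5 cm, Ī = 414 cm⁴.
By symmetry the centroid is at mid-width, x̄ = 5 cm.
All pieces are centred on the centroidal y-axis, so I = ΣĪ (holes subtracted) = 1169.3 cm⁴.
Radius of gyration: k = √(I/A) = √(1169.3 / 82.56) = 3.7634 cm.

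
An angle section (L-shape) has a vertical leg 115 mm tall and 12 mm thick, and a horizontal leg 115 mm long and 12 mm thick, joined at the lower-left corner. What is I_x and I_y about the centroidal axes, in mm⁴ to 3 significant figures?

Treat the section as a set of non-overlapping primitives; coordinates are from the bounding-box lower-left.
Vertical leg: 12 × 115, A = 1 380 mm², y = 57.5 mm, Ī = 1 520 875 mm⁴.
Horizontal leg (remainder): 103 × 12, A = 1 236 mm², y = 6 mm, Ī = 14 832 mm⁴.
Centroid: ȳ = ΣA·y / ΣA = 33.167 mm.
Transfer each piece to the centroidal x-axis using Ī + A·d² with d = y − 33.167:
  vertical leg: d = 24.333 mm → contributes +2 337 937 mm⁴
  horizontal leg (remainder): d = -27.167 mm → contributes +927 086 mm⁴
Total I = 3 265 023 mm⁴.
For the y-axis: x̄ = 33.167 mm.
Repeating about the centroidal y-axis gives I_y = 3 265 023 mm⁴.

I_x ≈ 3.27 × 10⁶ mm⁴, I_y ≈ 3.27 × 10⁶ mm⁴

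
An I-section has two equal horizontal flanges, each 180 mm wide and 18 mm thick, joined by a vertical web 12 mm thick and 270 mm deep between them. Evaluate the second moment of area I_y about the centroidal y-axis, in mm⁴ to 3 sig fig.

I_y ≈ 1.75 × 10⁷ mm⁴

Break the section into simple shapes (no overlaps), measuring from the bottom-left corner of the bounding box.
Bottom flange: 180 × 18, A = 3 240 mm², x = 90 mm, Ī = 8 748 000 mm⁴.
Web: 12 × 270, A = 3 240 mm², x = 90 mm, Ī = 38 880 mm⁴.
Top flange: 180 × 18, A = 3 240 mm², x = 90 mm, Ī = 8 748 000 mm⁴.
By symmetry the centroid is at mid-width, x̄ = 90 mm.
All pieces are centred on the centroidal y-axis, so I = ΣĪ = 17 534 880 mm⁴.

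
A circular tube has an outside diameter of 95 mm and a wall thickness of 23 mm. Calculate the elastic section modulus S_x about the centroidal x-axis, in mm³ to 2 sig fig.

Treat the section as a set of non-overlapping primitives; coordinates are from the bounding-box lower-left.
Outer circle: ⌀95, A = 7 088 mm², y = 47.5 mm, Ī = 3 998 198 mm⁴.
Bore (subtracted): ⌀49, A = 1 886 mm², y = 47.5 mm, Ī = 282 979 mm⁴.
By symmetry the centroid is at mid-height, ȳ = 47.5 mm.
All pieces are centred on the centroidal x-axis, so I = ΣĪ (holes subtracted) = 3 715 219 mm⁴.
Extreme fibre distance c = 47.5 mm; S = I/c = 78 215 mm³.

S_x ≈ 7.8 × 10⁴ mm³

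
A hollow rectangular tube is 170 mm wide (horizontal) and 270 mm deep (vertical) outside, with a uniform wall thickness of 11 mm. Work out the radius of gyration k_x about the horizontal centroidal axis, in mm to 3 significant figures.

Treat the section as a set of non-overlapping primitives; coordinates are from the bounding-box lower-left.
Outer rectangle: 170 × 270, A = 45 900 mm², y = 135 mm, Ī = 278 842 500 mm⁴.
Inner void (subtracted): 148 × 248, A = 36 704 mm², y = 135 mm, Ī = 188 120 235 mm⁴.
By symmetry the centroid is at mid-height, ȳ = 135 mm.
All pieces are centred on the horizontal centroidal axis, so I = ΣĪ (holes subtracted) = 90 722 265 mm⁴.
Radius of gyration: k = √(I/A) = √(90 722 265 / 9 196) = 99.325 mm.

k_x ≈ 99.3 mm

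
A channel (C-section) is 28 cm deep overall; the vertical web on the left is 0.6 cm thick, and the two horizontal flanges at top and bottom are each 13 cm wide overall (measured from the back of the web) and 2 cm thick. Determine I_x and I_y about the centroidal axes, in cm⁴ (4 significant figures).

Treat the section as a set of non-overlapping primitives; coordinates are from the bounding-box lower-left.
Web: 0.6 × 28, A = 16.8 cm², y = 14 cm, Ī = 1097.6 cm⁴.
Top flange (beyond web): 12.4 × 2, A = 24.8 cm², y = 27 cm, Ī = 8.26667 cm⁴.
Bottom flange (beyond web): 12.4 × 2, A = 24.8 cm², y = 1 cm, Ī = 8.26667 cm⁴.
By symmetry the centroid is at mid-height, ȳ = 14 cm.
Transfer each piece to the centroidal x-axis using Ī + A·d² with d = y − 14:
  web: d = 0 cm → contributes +1097.6 cm⁴
  top flange (beyond web): d = 13 cm → contributes +4199.47 cm⁴
  bottom flange (beyond web): d = -13 cm → contributes +4199.47 cm⁴
Total I = 9496.53 cm⁴.
For the y-axis: x̄ = 5.15542 cm.
Repeating about the centroidal y-axis gives I_y = 1166.26 cm⁴.

I_x ≈ 9497 cm⁴, I_y ≈ 1166 cm⁴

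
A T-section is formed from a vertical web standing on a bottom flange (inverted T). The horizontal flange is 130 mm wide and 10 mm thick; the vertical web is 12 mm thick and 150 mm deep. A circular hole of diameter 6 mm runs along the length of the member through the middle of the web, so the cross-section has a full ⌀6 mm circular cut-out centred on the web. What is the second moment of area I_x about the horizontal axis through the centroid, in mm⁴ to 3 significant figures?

Break the section into simple shapes (no overlaps), measuring from the bottom-left corner of the bounding box.
Flange: 130 × 10, A = 1 300 mm², y = 5 mm, Ī = 10 833 mm⁴.
Web: 12 × 150, A = 1 800 mm², y = 85 mm, Ī = 3 375 000 mm⁴.
Hole (subtracted): ⌀6, A = 28.274 mm², y = 85 mm, Ī = 63.617 mm⁴.
Centroid: ȳ = ΣA·y / ΣA = 51.143 mm.
Transfer each piece to the horizontal axis through the centroid using Ī + A·d² with d = y − 51.143:
  flange: d = -46.143 mm → contributes +2 778 740 mm⁴
  web: d = 33.857 mm → contributes +5 438 357 mm⁴
  hole: d = 33.857 mm → contributes −32 475 mm⁴
Total I = 8 184 622 mm⁴.

I_x ≈ 8.18 × 10⁶ mm⁴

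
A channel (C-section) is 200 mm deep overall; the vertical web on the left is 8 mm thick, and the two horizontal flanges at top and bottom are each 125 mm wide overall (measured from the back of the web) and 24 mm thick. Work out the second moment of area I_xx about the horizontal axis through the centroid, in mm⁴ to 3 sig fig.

Split into non-overlapping primitives; take the origin at the lower-left of the bounding box.
Web: 8 × 200, A = 1 600 mm², y = 100 mm, Ī = 5 333 333 mm⁴.
Top flange (beyond web): 117 × 24, A = 2 808 mm², y = 188 mm, Ī = 134 784 mm⁴.
Bottom flange (beyond web): 117 × 24, A = 2 808 mm², y = 12 mm, Ī = 134 784 mm⁴.
By symmetry the centroid is at mid-height, ȳ = 100 mm.
Transfer each piece to the horizontal axis through the centroid using Ī + A·d² with d = y − 100:
  web: d = 0 mm → contributes +5 333 333 mm⁴
  top flange (beyond web): d = 88 mm → contributes +21 879 936 mm⁴
  bottom flange (beyond web): d = -88 mm → contributes +21 879 936 mm⁴
Total I = 49 093 205 mm⁴.

I_xx ≈ 4.91 × 10⁷ mm⁴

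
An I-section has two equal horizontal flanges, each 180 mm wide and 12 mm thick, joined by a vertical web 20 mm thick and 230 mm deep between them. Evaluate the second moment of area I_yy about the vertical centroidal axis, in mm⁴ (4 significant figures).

Decompose the section into non-overlapping parts with the origin at the bottom-left of its bounding rectangle.
Bottom flange: 180 × 12, A = 2 160 mm², x = 90 mm, Ī = 5 832 000 mm⁴.
Web: 20 × 230, A = 4 600 mm², x = 90 mm, Ī = 153 333 mm⁴.
Top flange: 180 × 12, A = 2 160 mm², x = 90 mm, Ī = 5 832 000 mm⁴.
By symmetry the centroid is at mid-width, x̄ = 90 mm.
All pieces are centred on the vertical centroidal axis, so I = ΣĪ = 11 817 333 mm⁴.

I_yy ≈ 1.182 × 10⁷ mm⁴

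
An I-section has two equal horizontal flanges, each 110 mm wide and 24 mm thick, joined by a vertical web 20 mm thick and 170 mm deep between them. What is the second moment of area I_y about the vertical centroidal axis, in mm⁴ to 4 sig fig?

Break the section into simple shapes (no overlaps), measuring from the bottom-left corner of the bounding box.
Bottom flange: 110 × 24, A = 2 640 mm², x = 55 mm, Ī = 2 662 000 mm⁴.
Web: 20 × 170, A = 3 400 mm², x = 55 mm, Ī = 113 333 mm⁴.
Top flange: 110 × 24, A = 2 640 mm², x = 55 mm, Ī = 2 662 000 mm⁴.
By symmetry the centroid is at mid-width, x̄ = 55 mm.
All pieces are centred on the vertical centroidal axis, so I = ΣĪ = 5 437 333 mm⁴.

I_y ≈ 5.437 × 10⁶ mm⁴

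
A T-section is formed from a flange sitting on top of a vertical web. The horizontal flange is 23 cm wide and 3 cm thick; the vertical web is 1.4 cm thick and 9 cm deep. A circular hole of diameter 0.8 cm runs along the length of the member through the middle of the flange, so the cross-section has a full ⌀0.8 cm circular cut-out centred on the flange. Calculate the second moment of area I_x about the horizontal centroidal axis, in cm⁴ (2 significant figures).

I_x ≈ 520 cm⁴

Split into non-overlapping primitives; take the origin at the lower-left of the bounding box.
Flange: 23 × 3, A = 69 cm², y = 10.5 cm, Ī = 51.75 cm⁴.
Web: 1.4 × 9, A = 12.6 cm², y = 4.5 cm, Ī = 85.05 cm⁴.
Hole (subtracted): ⌀0.8, A = 0.5027 cm², y = 10.5 cm, Ī = 0.02011 cm⁴.
Centroid: ȳ = ΣA·y / ΣA = 9.568 cm.
Transfer each piece to the horizontal centroidal axis using Ī + A·d² with d = y − 9.568:
  flange: d = 0.9322 cm → contributes +111.7 cm⁴
  web: d = -5.068 cm → contributes +408.6 cm⁴
  hole: d = 0.9322 cm → contributes −0.4569 cm⁴
Total I = 519.9 cm⁴.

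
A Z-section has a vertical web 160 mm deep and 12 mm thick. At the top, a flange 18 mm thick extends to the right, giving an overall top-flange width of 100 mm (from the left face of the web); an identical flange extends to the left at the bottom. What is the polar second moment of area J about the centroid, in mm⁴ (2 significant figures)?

J ≈ 3.0 × 10⁷ mm⁴

Break the section into simple shapes (no overlaps), measuring from the bottom-left corner of the bounding box.
Web: 12 × 160, A = 1 920 mm², y = 80 mm, Ī = 4 096 000 mm⁴.
Top flange (beyond web): 88 × 18, A = 1 584 mm², y = 151 mm, Ī = 42 768 mm⁴.
Bottom flange (beyond web): 88 × 18, A = 1 584 mm², y = 9 mm, Ī = 42 768 mm⁴.
Centroid: ȳ = ΣA·y / ΣA = 80 mm.
Transfer each piece to the centroidal x-axis using Ī + A·d² with d = y − 80:
  web: d = 0 mm → contributes +4 096 000 mm⁴
  top flange (beyond web): d = 71 mm → contributes +8 027 712 mm⁴
  bottom flange (beyond web): d = -71 mm → contributes +8 027 712 mm⁴
Total I = 20 151 424 mm⁴.
For the y-axis: x̄ = 94 mm.
Repeating about the centroidal y-axis gives I_y = 9 987 456 mm⁴.
Polar second moment: J = I_x + I_y = 30 138 880 mm⁴.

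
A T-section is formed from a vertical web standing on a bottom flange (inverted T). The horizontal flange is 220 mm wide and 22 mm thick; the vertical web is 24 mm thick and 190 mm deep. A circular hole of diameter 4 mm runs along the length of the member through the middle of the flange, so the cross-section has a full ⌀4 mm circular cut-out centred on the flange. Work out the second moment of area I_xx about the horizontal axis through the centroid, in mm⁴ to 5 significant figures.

Split into non-overlapping primitives; take the origin at the lower-left of the bounding box.
Flange: 220 × 22, A = 4 840 mm², y = 11 mm, Ī = 195213.3 mm⁴.
Web: 24 × 190, A = 4 560 mm², y = 117 mm, Ī = 13 718 000 mm⁴.
Hole (subtracted): ⌀4, A = 12.56637 mm², y = 11 mm, Ī = 12.56637 mm⁴.
Centroid: ȳ = ΣA·y / ΣA = 62.49011 mm.
Transfer each piece to the horizontal axis through the centroid using Ī + A·d² with d = y − 62.49011:
  flange: d = -51.49011 mm → contributes +13 027 174 mm⁴
  web: d = 54.50989 mm → contributes +27 267 256 mm⁴
  hole: d = -51.49011 mm → contributes −33328.92 mm⁴
Total I = 40 261 101 mm⁴.

I_xx ≈ 4.0261 × 10⁷ mm⁴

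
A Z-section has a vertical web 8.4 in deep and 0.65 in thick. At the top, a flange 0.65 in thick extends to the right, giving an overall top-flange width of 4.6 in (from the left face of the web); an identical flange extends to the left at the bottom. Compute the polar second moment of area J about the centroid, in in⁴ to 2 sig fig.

J ≈ 140 in⁴

Treat the section as a set of non-overlapping primitives; coordinates are from the bounding-box lower-left.
Web: 0.65 × 8.4, A = 5.46 in², y = 4.2 in, Ī = 32.1 in⁴.
Top flange (beyond web): 3.95 × 0.65, A = 2.568 in², y = 8.075 in, Ī = 0.0904 in⁴.
Bottom flange (beyond web): 3.95 × 0.65, A = 2.568 in², y = 0.325 in, Ī = 0.0904 in⁴.
Centroid: ȳ = ΣA·y / ΣA = 4.2 in.
Transfer each piece to the centroidal x-axis using Ī + A·d² with d = y − 4.2:
  web: d = 0 in → contributes +32.1 in⁴
  top flange (beyond web): d = 3.875 in → contributes +38.64 in⁴
  bottom flange (beyond web): d = -3.875 in → contributes +38.64 in⁴
Total I = 109.4 in⁴.
For the y-axis: x̄ = 4.275 in.
Repeating about the centroidal y-axis gives I_y = 34.03 in⁴.
Polar second moment: J = I_x + I_y = 143.4 in⁴.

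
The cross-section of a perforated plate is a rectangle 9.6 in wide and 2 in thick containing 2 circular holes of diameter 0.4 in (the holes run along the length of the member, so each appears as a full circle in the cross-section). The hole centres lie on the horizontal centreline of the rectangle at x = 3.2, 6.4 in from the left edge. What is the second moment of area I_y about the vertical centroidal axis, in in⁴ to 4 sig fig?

I_y ≈ 146.8 in⁴

Split into non-overlapping primitives; take the origin at the lower-left of the bounding box.
Plate: 9.6 × 2, A = 19.2 in², x = 4.8 in, Ī = 147.456 in⁴.
Hole 1 (subtracted): ⌀0.4, A = 0.125664 in², x = 3.2 in, Ī = 0.00125664 in⁴.
Hole 2 (subtracted): ⌀0.4, A = 0.125664 in², x = 6.4 in, Ī = 0.00125664 in⁴.
By symmetry the centroid is at mid-width, x̄ = 4.8 in.
Transfer each piece to the vertical centroidal axis using Ī + A·d² with d = x − 4.8:
  plate: d = 0 in → contributes +147.456 in⁴
  hole 1: d = -1.6 in → contributes −0.322956 in⁴
  hole 2: d = 1.6 in → contributes −0.322956 in⁴
Total I = 146.81 in⁴.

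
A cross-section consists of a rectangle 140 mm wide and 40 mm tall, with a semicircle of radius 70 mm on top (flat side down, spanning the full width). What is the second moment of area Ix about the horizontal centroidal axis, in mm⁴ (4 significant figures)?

Ix ≈ 1.139 × 10⁷ mm⁴

Break the section into simple shapes (no overlaps), measuring from the bottom-left corner of the bounding box.
Rectangular body: 140 × 40, A = 5 600 mm², y = 20 mm, Ī = 746 667 mm⁴.
Semicircular cap: semicircle r = 70, A = 7696.9 mm², y = 69.7089 mm, Ī = 2 635 265 mm⁴.
Centroid: ȳ = ΣA·y / ΣA = 48.774 mm.
Transfer each piece to the horizontal centroidal axis using Ī + A·d² with d = y − 48.774:
  rectangular body: d = -28.774 mm → contributes +5 383 139 mm⁴
  semicircular cap: d = 20.9349 mm → contributes +6 008 602 mm⁴
Total I = 11 391 741 mm⁴.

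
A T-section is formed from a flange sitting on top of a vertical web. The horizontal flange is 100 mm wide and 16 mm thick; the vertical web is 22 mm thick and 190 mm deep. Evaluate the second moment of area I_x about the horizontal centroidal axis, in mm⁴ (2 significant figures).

I_x ≈ 2.5 × 10⁷ mm⁴

Treat the section as a set of non-overlapping primitives; coordinates are from the bounding-box lower-left.
Flange: 100 × 16, A = 1 600 mm², y = 198 mm, Ī = 34 133 mm⁴.
Web: 22 × 190, A = 4 180 mm², y = 95 mm, Ī = 12 574 833 mm⁴.
Centroid: ȳ = ΣA·y / ΣA = 123.5 mm.
Transfer each piece to the horizontal centroidal axis using Ī + A·d² with d = y − 123.5:
  flange: d = 74.49 mm → contributes +8 911 646 mm⁴
  web: d = -28.51 mm → contributes +15 972 924 mm⁴
Total I = 24 884 571 mm⁴.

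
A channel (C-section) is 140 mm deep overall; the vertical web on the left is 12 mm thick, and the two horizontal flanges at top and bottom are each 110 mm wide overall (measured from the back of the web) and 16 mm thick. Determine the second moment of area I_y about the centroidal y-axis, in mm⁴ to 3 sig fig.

I_y ≈ 5.84 × 10⁶ mm⁴

Break the section into simple shapes (no overlaps), measuring from the bottom-left corner of the bounding box.
Web: 12 × 140, A = 1 680 mm², x = 6 mm, Ī = 20 160 mm⁴.
Top flange (beyond web): 98 × 16, A = 1 568 mm², x = 61 mm, Ī = 1 254 923 mm⁴.
Bottom flange (beyond web): 98 × 16, A = 1 568 mm², x = 61 mm, Ī = 1 254 923 mm⁴.
Centroid: x̄ = ΣA·x / ΣA = 41.814 mm.
Transfer each piece to the centroidal y-axis using Ī + A·d² with d = x − 41.814:
  web: d = -35.814 mm → contributes +2 174 994 mm⁴
  top flange (beyond web): d = 19.186 mm → contributes +1 832 110 mm⁴
  bottom flange (beyond web): d = 19.186 mm → contributes +1 832 110 mm⁴
Total I = 5 839 215 mm⁴.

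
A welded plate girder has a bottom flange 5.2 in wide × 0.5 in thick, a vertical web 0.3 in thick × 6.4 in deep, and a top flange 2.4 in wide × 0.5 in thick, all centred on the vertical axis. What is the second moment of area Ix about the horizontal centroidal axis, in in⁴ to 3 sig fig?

Split into non-overlapping primitives; take the origin at the lower-left of the bounding box.
Bottom plate: 5.2 × 0.5, A = 2.6 in², y = 0.25 in, Ī = 0.054167 in⁴.
Web plate: 0.3 × 6.4, A = 1.92 in², y = 3.7 in, Ī = 6.5536 in⁴.
Top plate: 2.4 × 0.5, A = 1.2 in², y = 7.15 in, Ī = 0.025 in⁴.
Centroid: ȳ = ΣA·y / ΣA = 2.8556 in.
Transfer each piece to the horizontal centroidal axis using Ī + A·d² with d = y − 2.8556:
  bottom plate: d = -2.6056 in → contributes +17.706 in⁴
  web plate: d = 0.84441 in → contributes +7.9226 in⁴
  top plate: d = 4.2944 in → contributes +22.155 in⁴
Total I = 47.784 in⁴.

Ix ≈ 47.8 in⁴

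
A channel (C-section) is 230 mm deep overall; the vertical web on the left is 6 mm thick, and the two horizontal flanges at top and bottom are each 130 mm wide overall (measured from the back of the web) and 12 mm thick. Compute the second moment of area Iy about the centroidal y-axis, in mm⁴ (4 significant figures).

Iy ≈ 7.801 × 10⁶ mm⁴

Treat the section as a set of non-overlapping primitives; coordinates are from the bounding-box lower-left.
Web: 6 × 230, A = 1 380 mm², x = 3 mm, Ī = 4 140 mm⁴.
Top flange (beyond web): 124 × 12, A = 1 488 mm², x = 68 mm, Ī = 1 906 624 mm⁴.
Bottom flange (beyond web): 124 × 12, A = 1 488 mm², x = 68 mm, Ī = 1 906 624 mm⁴.
Centroid: x̄ = ΣA·x / ΣA = 47.4077 mm.
Transfer each piece to the centroidal y-axis using Ī + A·d² with d = x − 47.4077:
  web: d = -44.4077 mm → contributes +2 725 562 mm⁴
  top flange (beyond web): d = 20.5923 mm → contributes +2 537 599 mm⁴
  bottom flange (beyond web): d = 20.5923 mm → contributes +2 537 599 mm⁴
Total I = 7 800 760 mm⁴.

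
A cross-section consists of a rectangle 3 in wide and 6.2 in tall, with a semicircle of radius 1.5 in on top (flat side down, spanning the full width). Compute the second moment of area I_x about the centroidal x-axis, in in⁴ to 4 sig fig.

I_x ≈ 101.6 in⁴

Treat the section as a set of non-overlapping primitives; coordinates are from the bounding-box lower-left.
Rectangular body: 3 × 6.2, A = 18.6 in², y = 3.1 in, Ī = 59.582 in⁴.
Semicircular cap: semicircle r = 1.5, A = 3.53429 in², y = 6.83662 in, Ī = 0.555645 in⁴.
Centroid: ȳ = ΣA·y / ΣA = 3.69664 in.
Transfer each piece to the centroidal x-axis using Ī + A·d² with d = y − 3.69664:
  rectangular body: d = -0.596645 in → contributes +66.2033 in⁴
  semicircular cap: d = 3.13998 in → contributes +35.4018 in⁴
Total I = 101.605 in⁴.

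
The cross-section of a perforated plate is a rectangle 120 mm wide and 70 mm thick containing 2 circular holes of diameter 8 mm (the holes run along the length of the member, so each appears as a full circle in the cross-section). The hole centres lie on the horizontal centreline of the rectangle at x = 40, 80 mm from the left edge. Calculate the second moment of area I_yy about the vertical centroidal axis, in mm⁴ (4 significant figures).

I_yy ≈ 1.004 × 10⁷ mm⁴

Treat the section as a set of non-overlapping primitives; coordinates are from the bounding-box lower-left.
Plate: 120 × 70, A = 8 400 mm², x = 60 mm, Ī = 10 080 000 mm⁴.
Hole 1 (subtracted): ⌀8, A = 50.2655 mm², x = 40 mm, Ī = 201.062 mm⁴.
Hole 2 (subtracted): ⌀8, A = 50.2655 mm², x = 80 mm, Ī = 201.062 mm⁴.
By symmetry the centroid is at mid-width, x̄ = 60 mm.
Transfer each piece to the vertical centroidal axis using Ī + A·d² with d = x − 60:
  plate: d = 0 mm → contributes +10 080 000 mm⁴
  hole 1: d = -20 mm → contributes −20307.3 mm⁴
  hole 2: d = 20 mm → contributes −20307.3 mm⁴
Total I = 10 039 385 mm⁴.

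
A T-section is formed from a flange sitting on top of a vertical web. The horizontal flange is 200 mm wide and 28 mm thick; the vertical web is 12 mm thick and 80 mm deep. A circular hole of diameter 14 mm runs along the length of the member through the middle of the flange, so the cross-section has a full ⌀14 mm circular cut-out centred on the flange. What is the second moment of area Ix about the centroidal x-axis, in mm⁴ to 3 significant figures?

Ix ≈ 3.26 × 10⁶ mm⁴

Split into non-overlapping primitives; take the origin at the lower-left of the bounding box.
Flange: 200 × 28, A = 5 600 mm², y = 94 mm, Ī = 365 867 mm⁴.
Web: 12 × 80, A = 960 mm², y = 40 mm, Ī = 512 000 mm⁴.
Hole (subtracted): ⌀14, A = 153.94 mm², y = 94 mm, Ī = 1885.7 mm⁴.
Centroid: ȳ = ΣA·y / ΣA = 85.908 mm.
Transfer each piece to the centroidal x-axis using Ī + A·d² with d = y − 85.908:
  flange: d = 8.0923 mm → contributes +732 588 mm⁴
  web: d = -45.908 mm → contributes +2 535 213 mm⁴
  hole: d = 8.0923 mm → contributes −11 967 mm⁴
Total I = 3 255 834 mm⁴.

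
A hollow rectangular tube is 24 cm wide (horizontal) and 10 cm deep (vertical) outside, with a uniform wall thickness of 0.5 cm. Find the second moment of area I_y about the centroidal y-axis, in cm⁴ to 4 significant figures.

Treat the section as a set of non-overlapping primitives; coordinates are from the bounding-box lower-left.
Outer rectangle: 24 × 10, A = 240 cm², x = 12 cm, Ī = 11 520 cm⁴.
Inner void (subtracted): 23 × 9, A = 207 cm², x = 12 cm, Ī = 9125.25 cm⁴.
By symmetry the centroid is at mid-width, x̄ = 12 cm.
All pieces are centred on the centroidal y-axis, so I = ΣĪ (holes subtracted) = 2394.75 cm⁴.

I_y ≈ 2395 cm⁴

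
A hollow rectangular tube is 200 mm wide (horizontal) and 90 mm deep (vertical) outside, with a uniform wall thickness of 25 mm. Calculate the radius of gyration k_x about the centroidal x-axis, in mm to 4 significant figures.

Split into non-overlapping primitives; take the origin at the lower-left of the bounding box.
Outer rectangle: 200 × 90, A = 18 000 mm², y = 45 mm, Ī = 12 150 000 mm⁴.
Inner void (subtracted): 150 × 40, A = 6 000 mm², y = 45 mm, Ī = 800 000 mm⁴.
By symmetry the centroid is at mid-height, ȳ = 45 mm.
All pieces are centred on the centroidal x-axis, so I = ΣĪ (holes subtracted) = 11 350 000 mm⁴.
Radius of gyration: k = √(I/A) = √(11 350 000 / 12 000) = 30.7544 mm.

k_x ≈ 30.75 mm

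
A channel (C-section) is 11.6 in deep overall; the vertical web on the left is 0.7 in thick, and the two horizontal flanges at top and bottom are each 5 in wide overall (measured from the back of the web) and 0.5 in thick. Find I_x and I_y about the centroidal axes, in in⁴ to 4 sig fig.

I_x ≈ 223.6 in⁴, I_y ≈ 24.53 in⁴

Decompose the section into non-overlapping parts with the origin at the bottom-left of its bounding rectangle.
Web: 0.7 × 11.6, A = 8.12 in², y = 5.8 in, Ī = 91.0523 in⁴.
Top flange (beyond web): 4.3 × 0.5, A = 2.15 in², y = 11.35 in, Ī = 0.0447917 in⁴.
Bottom flange (beyond web): 4.3 × 0.5, A = 2.15 in², y = 0.25 in, Ī = 0.0447917 in⁴.
By symmetry the centroid is at mid-height, ȳ = 5.8 in.
Transfer each piece to the centroidal x-axis using Ī + A·d² with d = y − 5.8:
  web: d = 0 in → contributes +91.0523 in⁴
  top flange (beyond web): d = 5.55 in → contributes +66.2702 in⁴
  bottom flange (beyond web): d = -5.55 in → contributes +66.2702 in⁴
Total I = 223.593 in⁴.
For the y-axis: x̄ = 1.21554 in.
Repeating about the centroidal y-axis gives I_y = 24.5276 in⁴.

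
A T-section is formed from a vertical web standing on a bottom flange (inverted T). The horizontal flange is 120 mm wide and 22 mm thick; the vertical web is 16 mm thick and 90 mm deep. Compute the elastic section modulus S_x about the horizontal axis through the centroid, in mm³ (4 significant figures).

Treat the section as a set of non-overlapping primitives; coordinates are from the bounding-box lower-left.
Flange: 120 × 22, A = 2 640 mm², y = 11 mm, Ī = 106 480 mm⁴.
Web: 16 × 90, A = 1 440 mm², y = 67 mm, Ī = 972 000 mm⁴.
Centroid: ȳ = ΣA·y / ΣA = 30.7647 mm.
Transfer each piece to the horizontal axis through the centroid using Ī + A·d² with d = y − 30.7647:
  flange: d = -19.7647 mm → contributes +1 137 779 mm⁴
  web: d = 36.2353 mm → contributes +2 862 715 mm⁴
Total I = 4 000 494 mm⁴.
Extreme fibre distance c = 81.2353 mm; S = I/c = 49245.8 mm³.

S_x ≈ 4.925 × 10⁴ mm³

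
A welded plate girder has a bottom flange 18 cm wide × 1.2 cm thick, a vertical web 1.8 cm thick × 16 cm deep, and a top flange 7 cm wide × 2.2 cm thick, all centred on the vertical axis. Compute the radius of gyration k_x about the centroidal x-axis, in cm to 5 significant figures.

k_x ≈ 7.2560 cm

Treat the section as a set of non-overlapping primitives; coordinates are from the bounding-box lower-left.
Bottom plate: 18 × 1.2, A = 21.6 cm², y = 0.6 cm, Ī = 2.592 cm⁴.
Web plate: 1.8 × 16, A = 28.8 cm², y = 9.2 cm, Ī = 614.4 cm⁴.
Top plate: 7 × 2.2, A = 15.4 cm², y = 18.3 cm, Ī = 6.211333 cm⁴.
Centroid: ȳ = ΣA·y / ΣA = 8.506687 cm.
Transfer each piece to the centroidal x-axis using Ī + A·d² with d = y − 8.506687:
  bottom plate: d = -7.906687 cm → contributes +1352.931 cm⁴
  web plate: d = 0.6933131 cm → contributes +628.2437 cm⁴
  top plate: d = 9.793313 cm → contributes +1483.21 cm⁴
Total I = 3464.384 cm⁴.
Radius of gyration: k = √(I/A) = √(3464.384 / 65.8) = 7.256047 cm.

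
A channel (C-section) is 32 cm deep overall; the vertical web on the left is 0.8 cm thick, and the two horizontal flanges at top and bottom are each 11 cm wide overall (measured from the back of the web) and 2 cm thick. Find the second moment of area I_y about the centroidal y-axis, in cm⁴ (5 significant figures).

Decompose the section into non-overlapping parts with the origin at the bottom-left of its bounding rectangle.
Web: 0.8 × 32, A = 25.6 cm², x = 0.4 cm, Ī = 1.365333 cm⁴.
Top flange (beyond web): 10.2 × 2, A = 20.4 cm², x = 5.9 cm, Ī = 176.868 cm⁴.
Bottom flange (beyond web): 10.2 × 2, A = 20.4 cm², x = 5.9 cm, Ī = 176.868 cm⁴.
Centroid: x̄ = ΣA·x / ΣA = 3.779518 cm.
Transfer each piece to the centroidal y-axis using Ī + A·d² with d = x − 3.779518:
  web: d = -3.379518 cm → contributes +293.7466 cm⁴
  top flange (beyond web): d = 2.120482 cm → contributes +268.5954 cm⁴
  bottom flange (beyond web): d = 2.120482 cm → contributes +268.5954 cm⁴
Total I = 830.9375 cm⁴.

I_y ≈ 830.94 cm⁴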